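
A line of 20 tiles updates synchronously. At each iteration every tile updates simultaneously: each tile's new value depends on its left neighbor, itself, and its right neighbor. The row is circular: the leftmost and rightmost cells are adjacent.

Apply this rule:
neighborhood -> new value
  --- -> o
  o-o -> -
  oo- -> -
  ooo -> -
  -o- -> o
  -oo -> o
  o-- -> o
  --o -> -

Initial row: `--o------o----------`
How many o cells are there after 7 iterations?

18

o-oooooo-ooooooooooo
--o------o----------  (repeats iteration 0; period 2)
iteration 7: o-oooooo-ooooooooooo
count of o: 18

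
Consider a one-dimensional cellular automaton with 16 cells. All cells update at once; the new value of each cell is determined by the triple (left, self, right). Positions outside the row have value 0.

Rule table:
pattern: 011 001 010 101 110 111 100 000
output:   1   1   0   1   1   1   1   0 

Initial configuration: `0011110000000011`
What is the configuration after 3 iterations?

0111111000000111
1111111100001111
1111111110011111

1111111110011111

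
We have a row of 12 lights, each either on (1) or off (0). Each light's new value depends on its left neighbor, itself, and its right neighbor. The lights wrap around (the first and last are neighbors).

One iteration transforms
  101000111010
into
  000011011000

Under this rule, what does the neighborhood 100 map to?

0

At position 3 the neighborhood is 100; the next row has 0 there.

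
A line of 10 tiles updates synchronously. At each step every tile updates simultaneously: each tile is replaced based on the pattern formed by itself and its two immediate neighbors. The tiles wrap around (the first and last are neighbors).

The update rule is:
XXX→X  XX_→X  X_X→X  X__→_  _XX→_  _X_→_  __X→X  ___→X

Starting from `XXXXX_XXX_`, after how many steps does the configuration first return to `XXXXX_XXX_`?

10

_XXXXX_XXX
X_XXXXX_XX
XX_XXXXX_X
XXX_XXXXX_
_XXX_XXXXX
X_XXX_XXXX
XX_XXX_XXX
XXX_XXX_XX
XXXX_XXX_X
XXXXX_XXX_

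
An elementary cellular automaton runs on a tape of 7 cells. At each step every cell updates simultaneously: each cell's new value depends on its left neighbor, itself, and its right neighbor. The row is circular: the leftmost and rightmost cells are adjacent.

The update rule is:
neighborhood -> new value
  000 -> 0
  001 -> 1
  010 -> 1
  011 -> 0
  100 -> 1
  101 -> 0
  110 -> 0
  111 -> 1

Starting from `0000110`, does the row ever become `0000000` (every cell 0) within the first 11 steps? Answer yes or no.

step 1: 0001001
step 2: 1011111
step 3: 0001111
step 4: 1010110
step 5: 1010000
step 6: 1011001
step 7: 0000110  (repeats step 0; period 7)
step 11: 1010110
step 11 is 1010110, still not uniform 0

no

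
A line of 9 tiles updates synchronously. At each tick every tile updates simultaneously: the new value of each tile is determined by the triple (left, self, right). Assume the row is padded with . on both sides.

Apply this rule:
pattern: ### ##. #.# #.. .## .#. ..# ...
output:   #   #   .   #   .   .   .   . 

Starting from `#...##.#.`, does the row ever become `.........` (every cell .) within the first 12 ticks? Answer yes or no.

.#...#..#
..#...#..
...#...#.
....#...#
.....#...
......#..
.......#.
........#
.........
all cells are . at tick 9

yes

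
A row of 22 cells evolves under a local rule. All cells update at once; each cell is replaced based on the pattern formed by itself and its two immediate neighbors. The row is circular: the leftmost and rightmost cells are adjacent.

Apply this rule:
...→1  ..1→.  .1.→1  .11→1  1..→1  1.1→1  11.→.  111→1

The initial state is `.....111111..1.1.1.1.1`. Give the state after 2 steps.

step 1: 1111.11111.1.111111111
step 2: 111.11111.111111111111

111.11111.111111111111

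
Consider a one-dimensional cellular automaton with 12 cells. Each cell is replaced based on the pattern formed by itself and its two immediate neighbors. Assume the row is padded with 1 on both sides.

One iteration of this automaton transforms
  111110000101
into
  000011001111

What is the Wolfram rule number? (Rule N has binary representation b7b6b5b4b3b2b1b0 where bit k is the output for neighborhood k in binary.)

126

position 0: 111 → 0  (bit 7 = 0)
position 4: 110 → 1  (bit 6 = 1)
position 10: 101 → 1  (bit 5 = 1)
position 5: 100 → 1  (bit 4 = 1)
position 11: 011 → 1  (bit 3 = 1)
position 9: 010 → 1  (bit 2 = 1)
position 8: 001 → 1  (bit 1 = 1)
position 6: 000 → 0  (bit 0 = 0)
bits b7..b0 = 01111110 = 126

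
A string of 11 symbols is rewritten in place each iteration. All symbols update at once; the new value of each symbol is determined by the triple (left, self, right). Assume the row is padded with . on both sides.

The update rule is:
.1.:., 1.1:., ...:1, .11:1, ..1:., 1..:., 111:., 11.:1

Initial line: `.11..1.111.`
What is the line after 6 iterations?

iteration 1: .11....1.1.
iteration 2: .11.11.....
iteration 3: .11.11.1111
iteration 4: .11.11.1..1
iteration 5: .11.11.....  (repeats iteration 2; period 3)
iteration 6: .11.11.1111

.11.11.1111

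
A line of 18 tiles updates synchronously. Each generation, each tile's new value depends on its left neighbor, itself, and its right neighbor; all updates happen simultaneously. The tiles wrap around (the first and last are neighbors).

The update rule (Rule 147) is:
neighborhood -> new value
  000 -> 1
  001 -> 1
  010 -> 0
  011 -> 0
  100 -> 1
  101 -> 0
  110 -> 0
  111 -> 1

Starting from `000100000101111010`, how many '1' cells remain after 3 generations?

8

111011111000110001
110001110111001110
001110100010110100
count of 1: 8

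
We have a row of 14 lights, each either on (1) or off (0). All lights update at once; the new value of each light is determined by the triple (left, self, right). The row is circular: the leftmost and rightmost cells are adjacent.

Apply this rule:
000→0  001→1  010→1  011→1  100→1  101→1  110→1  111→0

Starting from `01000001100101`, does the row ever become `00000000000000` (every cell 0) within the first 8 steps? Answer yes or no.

11100011111111
00110110000000
01111111000000
11000001100000
11100011110001
00110110011011
11111111111111
00000000000000
all cells are 0 at step 8

yes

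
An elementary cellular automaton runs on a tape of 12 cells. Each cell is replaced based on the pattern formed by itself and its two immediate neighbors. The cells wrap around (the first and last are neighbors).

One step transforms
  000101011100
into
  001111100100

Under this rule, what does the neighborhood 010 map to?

At position 3 the neighborhood is 010; the next row has 1 there.

1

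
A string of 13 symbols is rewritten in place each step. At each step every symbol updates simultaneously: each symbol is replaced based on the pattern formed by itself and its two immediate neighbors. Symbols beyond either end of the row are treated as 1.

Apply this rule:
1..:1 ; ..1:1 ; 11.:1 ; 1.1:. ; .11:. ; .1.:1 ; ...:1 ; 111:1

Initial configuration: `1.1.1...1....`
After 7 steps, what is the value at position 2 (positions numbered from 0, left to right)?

1

1.1.111111111
1.1..11111111
1.111.1111111
1..11..111111
111.111.11111
111..11..1111
11111.111.111
position 2 holds 1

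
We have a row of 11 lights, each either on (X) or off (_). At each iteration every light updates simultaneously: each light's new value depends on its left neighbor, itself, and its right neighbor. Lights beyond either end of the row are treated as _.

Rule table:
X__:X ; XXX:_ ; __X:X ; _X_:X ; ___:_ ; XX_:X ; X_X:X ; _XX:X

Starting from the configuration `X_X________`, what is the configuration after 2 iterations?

X__XX______

XXXX_______
X__XX______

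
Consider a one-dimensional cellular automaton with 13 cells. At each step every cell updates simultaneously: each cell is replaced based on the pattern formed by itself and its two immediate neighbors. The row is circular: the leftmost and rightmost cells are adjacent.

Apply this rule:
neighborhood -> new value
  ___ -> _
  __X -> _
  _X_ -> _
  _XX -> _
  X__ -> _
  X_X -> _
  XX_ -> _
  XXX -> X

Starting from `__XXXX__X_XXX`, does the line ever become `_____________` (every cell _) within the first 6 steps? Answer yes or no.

___XX______X_
_____________
all cells are _ at step 2

yes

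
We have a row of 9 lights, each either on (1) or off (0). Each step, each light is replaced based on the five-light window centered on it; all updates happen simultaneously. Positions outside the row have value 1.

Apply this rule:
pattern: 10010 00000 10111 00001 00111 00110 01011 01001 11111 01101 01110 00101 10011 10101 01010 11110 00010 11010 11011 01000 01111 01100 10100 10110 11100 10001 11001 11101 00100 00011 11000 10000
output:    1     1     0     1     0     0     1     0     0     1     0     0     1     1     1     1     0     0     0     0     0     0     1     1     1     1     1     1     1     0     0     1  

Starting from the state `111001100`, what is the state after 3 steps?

011110011
000111100
010001111

010001111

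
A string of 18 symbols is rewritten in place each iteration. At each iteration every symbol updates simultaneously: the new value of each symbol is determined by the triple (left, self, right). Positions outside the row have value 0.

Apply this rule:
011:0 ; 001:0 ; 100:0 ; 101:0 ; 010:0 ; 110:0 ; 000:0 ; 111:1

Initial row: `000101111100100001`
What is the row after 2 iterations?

000000111000000000
000000010000000000

000000010000000000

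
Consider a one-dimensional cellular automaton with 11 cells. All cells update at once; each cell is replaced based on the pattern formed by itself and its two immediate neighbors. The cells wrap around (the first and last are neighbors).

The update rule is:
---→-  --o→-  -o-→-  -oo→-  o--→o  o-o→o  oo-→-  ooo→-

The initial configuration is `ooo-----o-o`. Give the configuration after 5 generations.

--o----o---

generation 1: ---o-----o-
generation 2: ----o-----o
generation 3: o----o-----
generation 4: -o----o----
generation 5: --o----o---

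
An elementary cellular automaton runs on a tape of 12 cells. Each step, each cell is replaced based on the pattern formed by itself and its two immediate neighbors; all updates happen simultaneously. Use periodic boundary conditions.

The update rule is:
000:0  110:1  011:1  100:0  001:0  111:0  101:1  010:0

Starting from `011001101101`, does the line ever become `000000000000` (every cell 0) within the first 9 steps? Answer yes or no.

yes

step 1: 111001111110
step 2: 101001000011
step 3: 110000000010
step 4: 110000000001
step 5: 010000000001
step 6: 100000000000
step 7: 000000000000
all cells are 0 at step 7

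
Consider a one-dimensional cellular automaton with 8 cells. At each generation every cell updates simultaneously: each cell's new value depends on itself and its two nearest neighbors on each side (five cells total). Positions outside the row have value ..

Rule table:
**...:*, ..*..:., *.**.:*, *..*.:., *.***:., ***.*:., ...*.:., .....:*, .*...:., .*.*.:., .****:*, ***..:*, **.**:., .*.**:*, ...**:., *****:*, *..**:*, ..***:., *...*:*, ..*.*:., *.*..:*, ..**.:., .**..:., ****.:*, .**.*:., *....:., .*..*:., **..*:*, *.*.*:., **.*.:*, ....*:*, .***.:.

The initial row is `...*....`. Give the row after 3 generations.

*...*..*

**....**
..*.*...
*...*..*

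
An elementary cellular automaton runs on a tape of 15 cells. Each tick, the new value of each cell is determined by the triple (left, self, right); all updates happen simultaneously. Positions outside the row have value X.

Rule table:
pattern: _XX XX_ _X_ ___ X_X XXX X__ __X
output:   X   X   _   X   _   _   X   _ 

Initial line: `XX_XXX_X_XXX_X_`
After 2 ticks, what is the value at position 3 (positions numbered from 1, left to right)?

_

tick 1: _X_X_X___X_X___
tick 2: ______XX____XX_
position 3 holds _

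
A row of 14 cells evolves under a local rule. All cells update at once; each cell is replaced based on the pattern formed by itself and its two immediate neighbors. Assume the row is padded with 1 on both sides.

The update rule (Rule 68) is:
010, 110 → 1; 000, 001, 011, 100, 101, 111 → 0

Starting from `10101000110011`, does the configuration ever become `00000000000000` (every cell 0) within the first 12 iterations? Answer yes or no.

10101000010000
10101000010000  (fixed point — unchanged through iteration 12)
iteration 12 is 10101000010000, still not uniform 0

no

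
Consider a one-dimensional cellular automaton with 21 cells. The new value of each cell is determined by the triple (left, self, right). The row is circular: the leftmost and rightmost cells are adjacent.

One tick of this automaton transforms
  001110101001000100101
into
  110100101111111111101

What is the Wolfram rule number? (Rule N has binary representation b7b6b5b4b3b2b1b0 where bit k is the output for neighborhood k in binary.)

position 3: 111 → 1  (bit 7 = 1)
position 4: 110 → 0  (bit 6 = 0)
position 5: 101 → 0  (bit 5 = 0)
position 0: 100 → 1  (bit 4 = 1)
position 2: 011 → 0  (bit 3 = 0)
position 6: 010 → 1  (bit 2 = 1)
position 1: 001 → 1  (bit 1 = 1)
position 13: 000 → 1  (bit 0 = 1)
bits b7..b0 = 10010111 = 151

151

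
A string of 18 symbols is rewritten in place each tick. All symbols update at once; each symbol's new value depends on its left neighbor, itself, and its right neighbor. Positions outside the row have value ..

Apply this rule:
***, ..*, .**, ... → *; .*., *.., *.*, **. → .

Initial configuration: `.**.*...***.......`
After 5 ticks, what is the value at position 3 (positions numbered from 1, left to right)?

*

tick 1: **....****..******
tick 2: *..******..******.
tick 3: ..******..******..
tick 4: *******..******..*
tick 5: ******..******..*.
position 3 holds *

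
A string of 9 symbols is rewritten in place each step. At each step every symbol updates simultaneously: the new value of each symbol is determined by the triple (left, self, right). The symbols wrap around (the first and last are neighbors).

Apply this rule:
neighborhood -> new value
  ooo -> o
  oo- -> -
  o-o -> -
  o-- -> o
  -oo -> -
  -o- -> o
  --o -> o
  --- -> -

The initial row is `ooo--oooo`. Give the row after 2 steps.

step 1: oo-oo-ooo
step 2: o------oo

o------oo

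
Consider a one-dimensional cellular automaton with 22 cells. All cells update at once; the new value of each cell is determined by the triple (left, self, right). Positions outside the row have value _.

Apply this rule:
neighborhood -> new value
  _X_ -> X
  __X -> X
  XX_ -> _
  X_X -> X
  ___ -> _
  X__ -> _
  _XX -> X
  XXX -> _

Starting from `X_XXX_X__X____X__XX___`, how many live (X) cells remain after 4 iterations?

9

XXX__XX_XX___XX_XX____
X___XX_XX___XX_XX_____
X__XX_XX___XX_XX______
X_XX_XX___XX_XX_______
count of X: 9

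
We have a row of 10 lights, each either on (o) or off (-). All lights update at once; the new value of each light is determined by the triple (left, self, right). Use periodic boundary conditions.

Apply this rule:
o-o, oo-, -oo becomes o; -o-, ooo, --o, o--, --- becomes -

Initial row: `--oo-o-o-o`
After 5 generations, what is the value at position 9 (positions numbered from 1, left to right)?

-

--ooo-o-o-
--o-oo-o--
---oooo---
---o--o---
----------
position 9 holds -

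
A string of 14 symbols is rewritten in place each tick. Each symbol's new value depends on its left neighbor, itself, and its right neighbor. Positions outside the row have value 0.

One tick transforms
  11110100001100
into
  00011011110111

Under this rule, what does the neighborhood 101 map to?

At position 4 the neighborhood is 101; the next row has 1 there.

1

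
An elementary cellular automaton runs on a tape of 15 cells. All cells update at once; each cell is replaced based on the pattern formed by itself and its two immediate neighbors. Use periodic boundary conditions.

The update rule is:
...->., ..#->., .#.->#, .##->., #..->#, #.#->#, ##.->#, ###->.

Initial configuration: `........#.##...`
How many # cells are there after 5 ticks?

........##.##..
.........##.##.
..........##.##
#..........##.#
##..........##.
count of #: 4

4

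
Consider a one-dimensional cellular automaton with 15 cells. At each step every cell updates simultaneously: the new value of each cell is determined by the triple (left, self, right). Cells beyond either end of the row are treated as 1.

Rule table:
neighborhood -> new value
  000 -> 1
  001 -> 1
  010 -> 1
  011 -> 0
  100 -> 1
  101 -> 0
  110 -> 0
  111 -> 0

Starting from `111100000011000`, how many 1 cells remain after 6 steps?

000011111100111
111100000011000  (repeats step 0; period 2)
step 6: 111100000011000
count of 1: 6

6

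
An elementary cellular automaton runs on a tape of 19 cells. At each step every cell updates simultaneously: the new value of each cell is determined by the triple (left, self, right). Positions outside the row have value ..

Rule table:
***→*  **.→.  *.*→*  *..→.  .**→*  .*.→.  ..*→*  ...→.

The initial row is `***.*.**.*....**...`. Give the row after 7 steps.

*.*....**..........

**.*.**.*....**....
*.*.**.*....**.....
.*.**.*....**......
*.**.*....**.......
.**.*....**........
**.*....**.........
*.*....**..........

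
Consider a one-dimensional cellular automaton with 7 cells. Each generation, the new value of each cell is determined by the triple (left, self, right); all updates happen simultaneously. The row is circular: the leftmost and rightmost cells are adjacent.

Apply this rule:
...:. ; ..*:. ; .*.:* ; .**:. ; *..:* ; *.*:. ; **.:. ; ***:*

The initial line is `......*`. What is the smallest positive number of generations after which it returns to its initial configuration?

generation 1: *.....*
generation 2: .*.....
generation 3: .**....
generation 4: ...*...
generation 5: ...**..
generation 6: .....*.
generation 7: .....**
generation 8: *......
generation 9: **.....
generation 10: ..*....
generation 11: ..**...
generation 12: ....*..
generation 13: ....**.
generation 14: ......*

14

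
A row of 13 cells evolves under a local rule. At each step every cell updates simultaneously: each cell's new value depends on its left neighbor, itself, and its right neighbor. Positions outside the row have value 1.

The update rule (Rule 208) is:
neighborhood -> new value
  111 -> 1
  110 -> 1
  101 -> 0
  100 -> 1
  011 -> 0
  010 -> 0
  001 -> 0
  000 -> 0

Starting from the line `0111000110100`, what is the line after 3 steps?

0011100010010
1001110001000
1100111000100

1100111000100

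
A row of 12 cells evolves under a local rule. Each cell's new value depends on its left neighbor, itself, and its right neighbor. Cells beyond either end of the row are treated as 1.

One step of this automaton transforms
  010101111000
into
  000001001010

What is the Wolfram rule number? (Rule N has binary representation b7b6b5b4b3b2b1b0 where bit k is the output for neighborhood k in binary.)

position 6: 111 → 0  (bit 7 = 0)
position 8: 110 → 1  (bit 6 = 1)
position 0: 101 → 0  (bit 5 = 0)
position 9: 100 → 0  (bit 4 = 0)
position 5: 011 → 1  (bit 3 = 1)
position 1: 010 → 0  (bit 2 = 0)
position 11: 001 → 0  (bit 1 = 0)
position 10: 000 → 1  (bit 0 = 1)
bits b7..b0 = 01001001 = 73

73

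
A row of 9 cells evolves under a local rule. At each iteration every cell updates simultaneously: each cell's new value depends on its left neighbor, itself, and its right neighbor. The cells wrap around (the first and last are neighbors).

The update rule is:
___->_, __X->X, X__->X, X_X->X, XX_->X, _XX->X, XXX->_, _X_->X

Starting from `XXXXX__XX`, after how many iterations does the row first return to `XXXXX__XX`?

____XXXX_
___XX__XX
X_XXXXXXX
XXX______
X_XX____X
XXXXX__XX

6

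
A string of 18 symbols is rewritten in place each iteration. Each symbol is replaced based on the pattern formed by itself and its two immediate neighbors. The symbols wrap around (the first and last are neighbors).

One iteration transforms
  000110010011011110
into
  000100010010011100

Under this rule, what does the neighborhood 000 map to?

At position 0 the neighborhood is 000; the next row has 0 there.

0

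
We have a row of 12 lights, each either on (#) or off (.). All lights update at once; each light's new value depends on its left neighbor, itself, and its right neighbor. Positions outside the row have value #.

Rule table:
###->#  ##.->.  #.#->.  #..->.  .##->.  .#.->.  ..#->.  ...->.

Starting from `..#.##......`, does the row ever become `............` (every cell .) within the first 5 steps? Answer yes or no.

............
all cells are . at step 1

yes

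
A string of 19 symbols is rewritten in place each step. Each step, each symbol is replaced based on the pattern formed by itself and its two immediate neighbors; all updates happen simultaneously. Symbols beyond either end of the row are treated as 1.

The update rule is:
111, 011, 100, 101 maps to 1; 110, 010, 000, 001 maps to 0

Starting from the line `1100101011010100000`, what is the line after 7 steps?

step 1: 1010010110101010000
step 2: 0101001101010101000
step 3: 1010101010101010100
step 4: 0101010101010101010
step 5: 1010101010101010101
step 6: 0101010101010101011
step 7: 1010101010101010111

1010101010101010111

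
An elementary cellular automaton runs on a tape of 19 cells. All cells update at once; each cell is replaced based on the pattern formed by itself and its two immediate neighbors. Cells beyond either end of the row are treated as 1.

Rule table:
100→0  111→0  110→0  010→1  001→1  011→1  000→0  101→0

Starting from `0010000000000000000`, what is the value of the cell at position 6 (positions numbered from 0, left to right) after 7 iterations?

0110000000000000001
0100000000000000011
0100000000000000110
0100000000000001100
0100000000000011001
0100000000000110011
0100000000001100110
position 6 holds 0

0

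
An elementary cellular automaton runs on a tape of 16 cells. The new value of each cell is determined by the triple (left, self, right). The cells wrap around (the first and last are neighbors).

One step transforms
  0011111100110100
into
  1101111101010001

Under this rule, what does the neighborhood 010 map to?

0

At position 13 the neighborhood is 010; the next row has 0 there.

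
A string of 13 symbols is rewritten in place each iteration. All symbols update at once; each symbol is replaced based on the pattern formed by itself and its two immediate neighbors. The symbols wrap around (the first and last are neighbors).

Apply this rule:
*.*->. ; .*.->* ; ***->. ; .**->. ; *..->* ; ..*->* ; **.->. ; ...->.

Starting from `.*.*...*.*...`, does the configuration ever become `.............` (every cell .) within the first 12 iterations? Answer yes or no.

yes

**.**.**.**..
...........**
*.........*..
**.......****
..*.....*....
.***...***...
*...*.*...*..
**.**.**.****
.............
all cells are . at iteration 9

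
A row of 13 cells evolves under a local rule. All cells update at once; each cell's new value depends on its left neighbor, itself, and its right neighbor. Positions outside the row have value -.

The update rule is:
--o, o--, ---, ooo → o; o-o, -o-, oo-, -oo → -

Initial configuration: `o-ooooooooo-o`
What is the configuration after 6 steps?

---ooooooo---
ooo-ooooo-ooo
-o---ooo---o-
o-ooo-o-ooo-o
---o-----o---
ooo-ooooo-ooo

ooo-ooooo-ooo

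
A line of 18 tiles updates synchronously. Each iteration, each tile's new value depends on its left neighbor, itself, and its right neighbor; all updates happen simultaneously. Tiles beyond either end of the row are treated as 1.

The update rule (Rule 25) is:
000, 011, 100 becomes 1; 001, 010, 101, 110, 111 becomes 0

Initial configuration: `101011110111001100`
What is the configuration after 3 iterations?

000010000100101010
111001110010000000
000101001001111110

000101001001111110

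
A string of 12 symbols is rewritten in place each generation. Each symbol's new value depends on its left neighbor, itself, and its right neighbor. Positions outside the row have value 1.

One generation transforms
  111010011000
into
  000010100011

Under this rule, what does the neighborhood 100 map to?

At position 5 the neighborhood is 100; the next row has 0 there.

0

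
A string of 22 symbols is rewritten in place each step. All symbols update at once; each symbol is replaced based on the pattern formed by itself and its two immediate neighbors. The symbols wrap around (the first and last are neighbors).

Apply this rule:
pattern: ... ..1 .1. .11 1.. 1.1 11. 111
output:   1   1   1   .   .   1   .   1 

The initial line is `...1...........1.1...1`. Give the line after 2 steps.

step 1: .111.1111111111111.111
step 2: 1.1.1.11111111111.1.1.

1.1.1.11111111111.1.1.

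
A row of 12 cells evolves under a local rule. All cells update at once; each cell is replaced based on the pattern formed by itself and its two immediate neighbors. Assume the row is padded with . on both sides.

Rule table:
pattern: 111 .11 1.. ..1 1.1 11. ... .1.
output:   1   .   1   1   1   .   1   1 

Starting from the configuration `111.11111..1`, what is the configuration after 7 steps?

1.11.11111..

step 1: .1.1.111.111
step 2: 11111.1.1.1.
step 3: .111.1111111
step 4: 1.1.1.11111.
step 5: 111111.111.1
step 6: .1111.1.1.11
step 7: 1.11.11111..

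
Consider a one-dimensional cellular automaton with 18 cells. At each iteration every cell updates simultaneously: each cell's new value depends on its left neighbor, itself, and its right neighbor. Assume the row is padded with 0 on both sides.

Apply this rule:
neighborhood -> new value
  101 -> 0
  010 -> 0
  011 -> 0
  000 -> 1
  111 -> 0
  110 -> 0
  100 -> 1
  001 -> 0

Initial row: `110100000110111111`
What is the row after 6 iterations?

000011110000000000
111000001111111111
000111100000000000
110000011111111111
001111000000000000
100000111111111111

100000111111111111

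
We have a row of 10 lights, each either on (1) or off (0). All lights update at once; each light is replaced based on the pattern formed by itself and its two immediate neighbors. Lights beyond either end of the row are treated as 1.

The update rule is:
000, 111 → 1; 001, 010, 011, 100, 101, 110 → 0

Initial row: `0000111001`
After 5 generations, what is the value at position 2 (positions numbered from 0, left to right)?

0

0110010000
0000000110
0111110000
0011100110
0001000000
position 2 holds 0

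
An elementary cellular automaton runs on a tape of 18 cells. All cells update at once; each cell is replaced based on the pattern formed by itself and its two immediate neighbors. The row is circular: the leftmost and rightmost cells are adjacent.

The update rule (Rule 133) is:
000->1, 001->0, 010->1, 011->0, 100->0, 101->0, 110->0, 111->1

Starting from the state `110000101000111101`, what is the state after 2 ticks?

100000101010000010

100110101010011000
100000101010000010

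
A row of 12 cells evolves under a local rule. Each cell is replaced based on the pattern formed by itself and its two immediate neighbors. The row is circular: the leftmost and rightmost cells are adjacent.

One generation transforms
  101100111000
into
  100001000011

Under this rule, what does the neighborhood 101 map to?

At position 1 the neighborhood is 101; the next row has 0 there.

0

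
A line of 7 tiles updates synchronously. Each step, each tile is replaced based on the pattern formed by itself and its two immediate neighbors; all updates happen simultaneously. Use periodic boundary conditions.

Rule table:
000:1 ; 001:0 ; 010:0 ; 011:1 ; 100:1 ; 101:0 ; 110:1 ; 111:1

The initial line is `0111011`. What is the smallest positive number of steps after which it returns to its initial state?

1

0111011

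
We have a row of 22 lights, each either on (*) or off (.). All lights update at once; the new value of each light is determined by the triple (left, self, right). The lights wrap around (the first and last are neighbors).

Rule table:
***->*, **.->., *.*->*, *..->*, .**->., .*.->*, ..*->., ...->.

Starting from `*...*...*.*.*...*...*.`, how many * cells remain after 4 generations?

**..**..******..**..**
*.*...*..****.*...*..*
.***..**..**.***..**..
..*.*...*...*.*.*...*.
count of *: 7

7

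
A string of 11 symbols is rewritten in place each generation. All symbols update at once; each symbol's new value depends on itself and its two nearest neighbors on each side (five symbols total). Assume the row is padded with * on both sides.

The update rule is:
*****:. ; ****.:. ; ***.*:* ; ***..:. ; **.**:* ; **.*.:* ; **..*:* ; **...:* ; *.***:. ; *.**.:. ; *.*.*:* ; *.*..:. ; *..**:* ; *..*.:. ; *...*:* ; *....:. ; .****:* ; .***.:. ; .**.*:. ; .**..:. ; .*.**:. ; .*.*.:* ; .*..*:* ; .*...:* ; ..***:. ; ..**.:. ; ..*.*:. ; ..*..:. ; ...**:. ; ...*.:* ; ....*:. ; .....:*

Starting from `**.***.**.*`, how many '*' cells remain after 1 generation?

5

.**..**..*.
count of *: 5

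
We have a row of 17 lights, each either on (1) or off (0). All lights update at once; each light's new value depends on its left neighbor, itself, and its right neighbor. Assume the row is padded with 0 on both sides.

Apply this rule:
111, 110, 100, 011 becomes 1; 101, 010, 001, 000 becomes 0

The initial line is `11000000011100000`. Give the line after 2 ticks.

11100000011110000
11110000011111000

11110000011111000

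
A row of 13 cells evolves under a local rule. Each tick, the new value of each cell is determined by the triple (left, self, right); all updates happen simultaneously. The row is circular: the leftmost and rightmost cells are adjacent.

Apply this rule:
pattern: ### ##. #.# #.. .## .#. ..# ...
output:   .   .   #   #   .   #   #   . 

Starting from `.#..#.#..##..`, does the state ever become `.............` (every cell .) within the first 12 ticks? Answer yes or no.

no

#########..#.
.........####
#.......#....
##.....###..#
..#...#...##.
.###.###.#..#
#...#...#####
.#.###.#.....
###...###....
...#.#...#..#
#.#####.#####
.#.....#.....
tick 12 is .#.....#....., still not uniform .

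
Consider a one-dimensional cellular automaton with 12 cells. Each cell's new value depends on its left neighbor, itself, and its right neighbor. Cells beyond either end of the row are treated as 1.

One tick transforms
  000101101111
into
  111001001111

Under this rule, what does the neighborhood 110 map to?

0

At position 6 the neighborhood is 110; the next row has 0 there.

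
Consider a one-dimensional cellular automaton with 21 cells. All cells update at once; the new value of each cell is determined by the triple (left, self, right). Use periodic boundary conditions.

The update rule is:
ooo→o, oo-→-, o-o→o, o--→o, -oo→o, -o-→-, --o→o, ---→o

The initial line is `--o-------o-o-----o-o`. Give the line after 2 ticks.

oo-ooooooo-o-ooooo-o-
o-ooooooo-o-ooooo-o-o

o-ooooooo-o-ooooo-o-o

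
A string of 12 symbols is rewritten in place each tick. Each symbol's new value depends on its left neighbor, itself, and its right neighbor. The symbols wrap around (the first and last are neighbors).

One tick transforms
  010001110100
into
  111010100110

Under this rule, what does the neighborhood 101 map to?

0

At position 8 the neighborhood is 101; the next row has 0 there.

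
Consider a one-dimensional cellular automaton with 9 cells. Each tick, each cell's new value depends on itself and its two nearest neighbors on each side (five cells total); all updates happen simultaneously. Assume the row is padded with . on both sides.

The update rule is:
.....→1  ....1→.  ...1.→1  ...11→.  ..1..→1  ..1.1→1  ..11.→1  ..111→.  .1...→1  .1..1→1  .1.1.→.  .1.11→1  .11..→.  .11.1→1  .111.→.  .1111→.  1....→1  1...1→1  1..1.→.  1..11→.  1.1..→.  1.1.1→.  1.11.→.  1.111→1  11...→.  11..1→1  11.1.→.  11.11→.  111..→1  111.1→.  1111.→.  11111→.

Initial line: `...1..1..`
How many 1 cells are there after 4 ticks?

1.111.111
111...1.1
..1.111..
.1111.1.1
count of 1: 6

6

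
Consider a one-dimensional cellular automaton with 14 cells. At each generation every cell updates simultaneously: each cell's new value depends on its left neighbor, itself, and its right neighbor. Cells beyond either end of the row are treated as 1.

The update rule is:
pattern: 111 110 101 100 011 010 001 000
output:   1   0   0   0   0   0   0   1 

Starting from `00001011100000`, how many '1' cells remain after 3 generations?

01100001001110
00001100000100
01100001110000
count of 1: 5

5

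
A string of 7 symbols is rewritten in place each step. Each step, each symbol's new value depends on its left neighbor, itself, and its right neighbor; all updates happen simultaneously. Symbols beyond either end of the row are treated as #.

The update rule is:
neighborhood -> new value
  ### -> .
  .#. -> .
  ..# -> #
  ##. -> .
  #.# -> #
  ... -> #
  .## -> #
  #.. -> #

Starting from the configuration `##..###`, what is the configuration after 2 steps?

..###..
###..##

###..##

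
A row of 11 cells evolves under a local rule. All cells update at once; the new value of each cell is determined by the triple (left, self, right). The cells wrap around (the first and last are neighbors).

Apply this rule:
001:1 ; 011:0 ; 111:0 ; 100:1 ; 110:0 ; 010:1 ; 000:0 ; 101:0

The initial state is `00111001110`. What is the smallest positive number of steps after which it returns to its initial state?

01000110001
01101001011
00001111000
00010000100
00111001110

5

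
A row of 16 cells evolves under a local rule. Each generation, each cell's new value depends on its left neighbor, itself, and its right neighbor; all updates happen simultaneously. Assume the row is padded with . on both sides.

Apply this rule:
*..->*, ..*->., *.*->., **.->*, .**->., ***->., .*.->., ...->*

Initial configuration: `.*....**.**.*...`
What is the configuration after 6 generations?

..***..*..*..***
*...**..*..*...*
.**..**..*..**..
..**..**..*..***
*..**..**..*...*
.*..**..**..**..

.*..**..**..**..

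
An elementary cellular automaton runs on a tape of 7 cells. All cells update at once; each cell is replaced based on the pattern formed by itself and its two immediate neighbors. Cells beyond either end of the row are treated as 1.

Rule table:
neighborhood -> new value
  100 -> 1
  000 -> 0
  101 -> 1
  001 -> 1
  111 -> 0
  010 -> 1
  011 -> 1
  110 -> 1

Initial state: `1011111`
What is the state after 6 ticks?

tick 1: 1110000
tick 2: 0011001
tick 3: 1111111
tick 4: 0000000
tick 5: 1000001
tick 6: 1100011

1100011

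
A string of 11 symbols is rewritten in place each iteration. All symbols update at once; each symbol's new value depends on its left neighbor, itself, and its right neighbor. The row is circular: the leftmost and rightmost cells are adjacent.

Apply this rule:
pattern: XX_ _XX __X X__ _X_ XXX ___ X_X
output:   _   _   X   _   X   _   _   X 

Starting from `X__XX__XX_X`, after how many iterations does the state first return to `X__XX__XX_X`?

22

__X___X__X_
_XX__XX_XX_
X___X__X___
X__XX_XX__X
__X__X___X_
_XX_XX__XX_
X__X___X___
X_XX__XX__X
_X___X___X_
XX__XX__XX_
___X___X__X
__XX__XX_XX
_X___X__X__
XX__XX_XX__
___X__X___X
__XX_XX__XX
_X__X___X__
XX_XX__XX__
__X___X___X
_XX__XX__XX
X___X___X__
X__XX__XX_X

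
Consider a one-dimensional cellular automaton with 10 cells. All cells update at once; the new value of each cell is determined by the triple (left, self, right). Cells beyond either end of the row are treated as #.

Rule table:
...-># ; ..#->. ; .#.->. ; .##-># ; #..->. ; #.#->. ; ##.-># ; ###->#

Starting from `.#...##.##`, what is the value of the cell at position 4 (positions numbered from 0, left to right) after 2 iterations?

...#.##.##
.#...##.##
position 4 holds .

.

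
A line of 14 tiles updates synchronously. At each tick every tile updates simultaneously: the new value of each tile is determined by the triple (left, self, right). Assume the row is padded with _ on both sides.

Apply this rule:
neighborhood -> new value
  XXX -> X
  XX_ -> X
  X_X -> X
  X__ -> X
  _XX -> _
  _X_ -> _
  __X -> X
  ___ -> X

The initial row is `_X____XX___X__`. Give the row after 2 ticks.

_X_XXXX_XXXX_X

tick 1: X_XXXX_XXXX_XX
tick 2: _X_XXXX_XXXX_X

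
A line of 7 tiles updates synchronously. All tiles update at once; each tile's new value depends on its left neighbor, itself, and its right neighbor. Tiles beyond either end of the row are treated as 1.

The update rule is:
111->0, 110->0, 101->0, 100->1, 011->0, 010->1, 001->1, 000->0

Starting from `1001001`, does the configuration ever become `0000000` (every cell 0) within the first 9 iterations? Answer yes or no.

iteration 1: 0111110
iteration 2: 0000000
all cells are 0 at iteration 2

yes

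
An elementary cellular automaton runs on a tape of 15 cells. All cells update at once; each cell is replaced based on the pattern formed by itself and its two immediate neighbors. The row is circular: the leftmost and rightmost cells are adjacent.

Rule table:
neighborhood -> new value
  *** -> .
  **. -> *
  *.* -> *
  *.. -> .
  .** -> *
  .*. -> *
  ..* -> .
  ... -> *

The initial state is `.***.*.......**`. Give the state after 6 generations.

.***.*.*****.*.

**.***.*****.**
.***.***...***.
.*.***.*.*.*.*.
.***.*********.
.*.***.......*.
.***.*.*****.*.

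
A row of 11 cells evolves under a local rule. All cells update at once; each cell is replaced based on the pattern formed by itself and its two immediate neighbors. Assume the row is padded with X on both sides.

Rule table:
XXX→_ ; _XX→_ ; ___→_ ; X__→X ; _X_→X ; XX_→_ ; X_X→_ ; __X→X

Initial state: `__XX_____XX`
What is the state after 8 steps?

XX__X___X__
__XXXX_XXXX
XX_________
__X_______X
XXXX_____X_
____X___XX_
X__XXX_X___
_XX____XX_X

_XX____XX_X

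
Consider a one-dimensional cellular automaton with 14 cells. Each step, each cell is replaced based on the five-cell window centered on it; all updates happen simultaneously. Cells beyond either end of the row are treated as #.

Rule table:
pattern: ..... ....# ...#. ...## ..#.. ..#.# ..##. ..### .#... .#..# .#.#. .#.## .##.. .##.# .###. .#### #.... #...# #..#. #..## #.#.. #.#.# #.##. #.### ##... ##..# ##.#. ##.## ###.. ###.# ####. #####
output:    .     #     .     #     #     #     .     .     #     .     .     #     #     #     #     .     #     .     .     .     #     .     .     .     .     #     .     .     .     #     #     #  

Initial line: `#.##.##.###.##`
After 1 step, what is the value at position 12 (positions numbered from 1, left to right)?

#..#..#..##...
position 12 holds .

.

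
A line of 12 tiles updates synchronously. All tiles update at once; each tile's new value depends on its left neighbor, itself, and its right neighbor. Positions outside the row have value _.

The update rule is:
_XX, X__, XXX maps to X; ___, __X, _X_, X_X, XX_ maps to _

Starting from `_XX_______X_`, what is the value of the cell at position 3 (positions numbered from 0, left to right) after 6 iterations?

_

_X_X_______X
____X_______
_____X______
______X_____
_______X____
________X___
position 3 holds _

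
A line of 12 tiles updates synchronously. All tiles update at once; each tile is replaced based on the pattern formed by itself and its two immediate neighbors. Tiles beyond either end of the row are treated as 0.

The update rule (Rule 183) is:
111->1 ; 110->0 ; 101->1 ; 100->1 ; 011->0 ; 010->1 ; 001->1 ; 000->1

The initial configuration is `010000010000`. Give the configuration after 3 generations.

111111111111
011111111110
101111111101

101111111101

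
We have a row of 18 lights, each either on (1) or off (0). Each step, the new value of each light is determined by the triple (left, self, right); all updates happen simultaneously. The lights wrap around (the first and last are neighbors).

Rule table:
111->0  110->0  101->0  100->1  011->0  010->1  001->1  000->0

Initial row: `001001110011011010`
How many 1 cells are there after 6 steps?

6

011110001100000011
000001010010000100
000011011111001110
000100000000110001
101110000001001011
000001000011111000
count of 1: 6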